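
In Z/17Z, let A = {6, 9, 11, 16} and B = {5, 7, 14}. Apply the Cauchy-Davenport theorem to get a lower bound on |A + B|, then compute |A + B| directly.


Cauchy-Davenport: |A + B| ≥ min(p, |A| + |B| - 1) for A, B nonempty in Z/pZ.
|A| = 4, |B| = 3, p = 17.
CD lower bound = min(17, 4 + 3 - 1) = min(17, 6) = 6.
Compute A + B mod 17 directly:
a = 6: 6+5=11, 6+7=13, 6+14=3
a = 9: 9+5=14, 9+7=16, 9+14=6
a = 11: 11+5=16, 11+7=1, 11+14=8
a = 16: 16+5=4, 16+7=6, 16+14=13
A + B = {1, 3, 4, 6, 8, 11, 13, 14, 16}, so |A + B| = 9.
Verify: 9 ≥ 6? Yes ✓.

CD lower bound = 6, actual |A + B| = 9.


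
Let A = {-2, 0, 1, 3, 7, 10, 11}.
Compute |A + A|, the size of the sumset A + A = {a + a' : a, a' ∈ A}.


A + A = {a + a' : a, a' ∈ A}; |A| = 7.
General bounds: 2|A| - 1 ≤ |A + A| ≤ |A|(|A|+1)/2, i.e. 13 ≤ |A + A| ≤ 28.
Lower bound 2|A|-1 is attained iff A is an arithmetic progression.
Enumerate sums a + a' for a ≤ a' (symmetric, so this suffices):
a = -2: -2+-2=-4, -2+0=-2, -2+1=-1, -2+3=1, -2+7=5, -2+10=8, -2+11=9
a = 0: 0+0=0, 0+1=1, 0+3=3, 0+7=7, 0+10=10, 0+11=11
a = 1: 1+1=2, 1+3=4, 1+7=8, 1+10=11, 1+11=12
a = 3: 3+3=6, 3+7=10, 3+10=13, 3+11=14
a = 7: 7+7=14, 7+10=17, 7+11=18
a = 10: 10+10=20, 10+11=21
a = 11: 11+11=22
Distinct sums: {-4, -2, -1, 0, 1, 2, 3, 4, 5, 6, 7, 8, 9, 10, 11, 12, 13, 14, 17, 18, 20, 21, 22}
|A + A| = 23

|A + A| = 23


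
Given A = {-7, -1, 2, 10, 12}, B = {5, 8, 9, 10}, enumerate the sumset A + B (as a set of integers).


A + B = {a + b : a ∈ A, b ∈ B}.
Enumerate all |A|·|B| = 5·4 = 20 pairs (a, b) and collect distinct sums.
a = -7: -7+5=-2, -7+8=1, -7+9=2, -7+10=3
a = -1: -1+5=4, -1+8=7, -1+9=8, -1+10=9
a = 2: 2+5=7, 2+8=10, 2+9=11, 2+10=12
a = 10: 10+5=15, 10+8=18, 10+9=19, 10+10=20
a = 12: 12+5=17, 12+8=20, 12+9=21, 12+10=22
Collecting distinct sums: A + B = {-2, 1, 2, 3, 4, 7, 8, 9, 10, 11, 12, 15, 17, 18, 19, 20, 21, 22}
|A + B| = 18

A + B = {-2, 1, 2, 3, 4, 7, 8, 9, 10, 11, 12, 15, 17, 18, 19, 20, 21, 22}


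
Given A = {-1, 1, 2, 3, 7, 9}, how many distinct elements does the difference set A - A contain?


A - A = {a - a' : a, a' ∈ A}; |A| = 6.
Bounds: 2|A|-1 ≤ |A - A| ≤ |A|² - |A| + 1, i.e. 11 ≤ |A - A| ≤ 31.
Note: 0 ∈ A - A always (from a - a). The set is symmetric: if d ∈ A - A then -d ∈ A - A.
Enumerate nonzero differences d = a - a' with a > a' (then include -d):
Positive differences: {1, 2, 3, 4, 5, 6, 7, 8, 10}
Full difference set: {0} ∪ (positive diffs) ∪ (negative diffs).
|A - A| = 1 + 2·9 = 19 (matches direct enumeration: 19).

|A - A| = 19


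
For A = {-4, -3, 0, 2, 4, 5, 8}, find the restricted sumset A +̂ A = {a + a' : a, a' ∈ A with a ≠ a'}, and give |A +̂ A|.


Restricted sumset: A +̂ A = {a + a' : a ∈ A, a' ∈ A, a ≠ a'}.
Equivalently, take A + A and drop any sum 2a that is achievable ONLY as a + a for a ∈ A (i.e. sums representable only with equal summands).
Enumerate pairs (a, a') with a < a' (symmetric, so each unordered pair gives one sum; this covers all a ≠ a'):
  -4 + -3 = -7
  -4 + 0 = -4
  -4 + 2 = -2
  -4 + 4 = 0
  -4 + 5 = 1
  -4 + 8 = 4
  -3 + 0 = -3
  -3 + 2 = -1
  -3 + 4 = 1
  -3 + 5 = 2
  -3 + 8 = 5
  0 + 2 = 2
  0 + 4 = 4
  0 + 5 = 5
  0 + 8 = 8
  2 + 4 = 6
  2 + 5 = 7
  2 + 8 = 10
  4 + 5 = 9
  4 + 8 = 12
  5 + 8 = 13
Collected distinct sums: {-7, -4, -3, -2, -1, 0, 1, 2, 4, 5, 6, 7, 8, 9, 10, 12, 13}
|A +̂ A| = 17
(Reference bound: |A +̂ A| ≥ 2|A| - 3 for |A| ≥ 2, with |A| = 7 giving ≥ 11.)

|A +̂ A| = 17


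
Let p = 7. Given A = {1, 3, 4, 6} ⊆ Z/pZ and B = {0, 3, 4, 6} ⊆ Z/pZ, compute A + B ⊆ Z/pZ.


Work in Z/7Z: reduce every sum a + b modulo 7.
Enumerate all 16 pairs:
a = 1: 1+0=1, 1+3=4, 1+4=5, 1+6=0
a = 3: 3+0=3, 3+3=6, 3+4=0, 3+6=2
a = 4: 4+0=4, 4+3=0, 4+4=1, 4+6=3
a = 6: 6+0=6, 6+3=2, 6+4=3, 6+6=5
Distinct residues collected: {0, 1, 2, 3, 4, 5, 6}
|A + B| = 7 (out of 7 total residues).

A + B = {0, 1, 2, 3, 4, 5, 6}


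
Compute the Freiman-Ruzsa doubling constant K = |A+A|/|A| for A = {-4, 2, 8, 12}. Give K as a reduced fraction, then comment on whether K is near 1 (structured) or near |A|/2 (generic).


|A| = 4.
Compute A + A by enumerating all 16 pairs.
A + A = {-8, -2, 4, 8, 10, 14, 16, 20, 24}, so |A + A| = 9.
K = |A + A| / |A| = 9/4 (already in lowest terms) ≈ 2.2500.
Reference: AP of size 4 gives K = 7/4 ≈ 1.7500; a fully generic set of size 4 gives K ≈ 2.5000.

|A| = 4, |A + A| = 9, K = 9/4.


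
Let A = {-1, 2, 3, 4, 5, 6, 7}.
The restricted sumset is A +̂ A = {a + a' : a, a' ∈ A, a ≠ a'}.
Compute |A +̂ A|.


Restricted sumset: A +̂ A = {a + a' : a ∈ A, a' ∈ A, a ≠ a'}.
Equivalently, take A + A and drop any sum 2a that is achievable ONLY as a + a for a ∈ A (i.e. sums representable only with equal summands).
Enumerate pairs (a, a') with a < a' (symmetric, so each unordered pair gives one sum; this covers all a ≠ a'):
  -1 + 2 = 1
  -1 + 3 = 2
  -1 + 4 = 3
  -1 + 5 = 4
  -1 + 6 = 5
  -1 + 7 = 6
  2 + 3 = 5
  2 + 4 = 6
  2 + 5 = 7
  2 + 6 = 8
  2 + 7 = 9
  3 + 4 = 7
  3 + 5 = 8
  3 + 6 = 9
  3 + 7 = 10
  4 + 5 = 9
  4 + 6 = 10
  4 + 7 = 11
  5 + 6 = 11
  5 + 7 = 12
  6 + 7 = 13
Collected distinct sums: {1, 2, 3, 4, 5, 6, 7, 8, 9, 10, 11, 12, 13}
|A +̂ A| = 13
(Reference bound: |A +̂ A| ≥ 2|A| - 3 for |A| ≥ 2, with |A| = 7 giving ≥ 11.)

|A +̂ A| = 13


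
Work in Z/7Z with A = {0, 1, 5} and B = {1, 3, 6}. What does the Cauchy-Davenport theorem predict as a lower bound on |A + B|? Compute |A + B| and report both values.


Cauchy-Davenport: |A + B| ≥ min(p, |A| + |B| - 1) for A, B nonempty in Z/pZ.
|A| = 3, |B| = 3, p = 7.
CD lower bound = min(7, 3 + 3 - 1) = min(7, 5) = 5.
Compute A + B mod 7 directly:
a = 0: 0+1=1, 0+3=3, 0+6=6
a = 1: 1+1=2, 1+3=4, 1+6=0
a = 5: 5+1=6, 5+3=1, 5+6=4
A + B = {0, 1, 2, 3, 4, 6}, so |A + B| = 6.
Verify: 6 ≥ 5? Yes ✓.

CD lower bound = 5, actual |A + B| = 6.


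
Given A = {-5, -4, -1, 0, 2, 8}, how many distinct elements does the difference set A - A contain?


A - A = {a - a' : a, a' ∈ A}; |A| = 6.
Bounds: 2|A|-1 ≤ |A - A| ≤ |A|² - |A| + 1, i.e. 11 ≤ |A - A| ≤ 31.
Note: 0 ∈ A - A always (from a - a). The set is symmetric: if d ∈ A - A then -d ∈ A - A.
Enumerate nonzero differences d = a - a' with a > a' (then include -d):
Positive differences: {1, 2, 3, 4, 5, 6, 7, 8, 9, 12, 13}
Full difference set: {0} ∪ (positive diffs) ∪ (negative diffs).
|A - A| = 1 + 2·11 = 23 (matches direct enumeration: 23).

|A - A| = 23


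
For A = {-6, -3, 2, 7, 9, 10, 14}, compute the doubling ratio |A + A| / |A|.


|A| = 7.
Compute A + A by enumerating all 49 pairs.
A + A = {-12, -9, -6, -4, -1, 1, 3, 4, 6, 7, 8, 9, 11, 12, 14, 16, 17, 18, 19, 20, 21, 23, 24, 28}, so |A + A| = 24.
K = |A + A| / |A| = 24/7 (already in lowest terms) ≈ 3.4286.
Reference: AP of size 7 gives K = 13/7 ≈ 1.8571; a fully generic set of size 7 gives K ≈ 4.0000.

|A| = 7, |A + A| = 24, K = 24/7.


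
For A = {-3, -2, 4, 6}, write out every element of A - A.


A - A = {a - a' : a, a' ∈ A}.
Compute a - a' for each ordered pair (a, a'):
a = -3: -3--3=0, -3--2=-1, -3-4=-7, -3-6=-9
a = -2: -2--3=1, -2--2=0, -2-4=-6, -2-6=-8
a = 4: 4--3=7, 4--2=6, 4-4=0, 4-6=-2
a = 6: 6--3=9, 6--2=8, 6-4=2, 6-6=0
Collecting distinct values (and noting 0 appears from a-a):
A - A = {-9, -8, -7, -6, -2, -1, 0, 1, 2, 6, 7, 8, 9}
|A - A| = 13

A - A = {-9, -8, -7, -6, -2, -1, 0, 1, 2, 6, 7, 8, 9}


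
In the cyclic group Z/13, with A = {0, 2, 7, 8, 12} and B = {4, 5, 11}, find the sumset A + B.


Work in Z/13Z: reduce every sum a + b modulo 13.
Enumerate all 15 pairs:
a = 0: 0+4=4, 0+5=5, 0+11=11
a = 2: 2+4=6, 2+5=7, 2+11=0
a = 7: 7+4=11, 7+5=12, 7+11=5
a = 8: 8+4=12, 8+5=0, 8+11=6
a = 12: 12+4=3, 12+5=4, 12+11=10
Distinct residues collected: {0, 3, 4, 5, 6, 7, 10, 11, 12}
|A + B| = 9 (out of 13 total residues).

A + B = {0, 3, 4, 5, 6, 7, 10, 11, 12}


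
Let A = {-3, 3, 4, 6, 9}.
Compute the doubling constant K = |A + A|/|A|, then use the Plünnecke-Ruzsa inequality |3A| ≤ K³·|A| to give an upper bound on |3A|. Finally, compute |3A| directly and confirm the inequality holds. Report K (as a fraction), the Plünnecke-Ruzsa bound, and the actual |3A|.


|A| = 5.
Step 1: Compute A + A by enumerating all 25 pairs.
A + A = {-6, 0, 1, 3, 6, 7, 8, 9, 10, 12, 13, 15, 18}, so |A + A| = 13.
Step 2: Doubling constant K = |A + A|/|A| = 13/5 = 13/5 ≈ 2.6000.
Step 3: Plünnecke-Ruzsa gives |3A| ≤ K³·|A| = (2.6000)³ · 5 ≈ 87.8800.
Step 4: Compute 3A = A + A + A directly by enumerating all triples (a,b,c) ∈ A³; |3A| = 24.
Step 5: Check 24 ≤ 87.8800? Yes ✓.

K = 13/5, Plünnecke-Ruzsa bound K³|A| ≈ 87.8800, |3A| = 24, inequality holds.


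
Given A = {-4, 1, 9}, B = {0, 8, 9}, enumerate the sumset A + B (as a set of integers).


A + B = {a + b : a ∈ A, b ∈ B}.
Enumerate all |A|·|B| = 3·3 = 9 pairs (a, b) and collect distinct sums.
a = -4: -4+0=-4, -4+8=4, -4+9=5
a = 1: 1+0=1, 1+8=9, 1+9=10
a = 9: 9+0=9, 9+8=17, 9+9=18
Collecting distinct sums: A + B = {-4, 1, 4, 5, 9, 10, 17, 18}
|A + B| = 8

A + B = {-4, 1, 4, 5, 9, 10, 17, 18}


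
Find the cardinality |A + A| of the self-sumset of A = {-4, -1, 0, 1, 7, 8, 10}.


A + A = {a + a' : a, a' ∈ A}; |A| = 7.
General bounds: 2|A| - 1 ≤ |A + A| ≤ |A|(|A|+1)/2, i.e. 13 ≤ |A + A| ≤ 28.
Lower bound 2|A|-1 is attained iff A is an arithmetic progression.
Enumerate sums a + a' for a ≤ a' (symmetric, so this suffices):
a = -4: -4+-4=-8, -4+-1=-5, -4+0=-4, -4+1=-3, -4+7=3, -4+8=4, -4+10=6
a = -1: -1+-1=-2, -1+0=-1, -1+1=0, -1+7=6, -1+8=7, -1+10=9
a = 0: 0+0=0, 0+1=1, 0+7=7, 0+8=8, 0+10=10
a = 1: 1+1=2, 1+7=8, 1+8=9, 1+10=11
a = 7: 7+7=14, 7+8=15, 7+10=17
a = 8: 8+8=16, 8+10=18
a = 10: 10+10=20
Distinct sums: {-8, -5, -4, -3, -2, -1, 0, 1, 2, 3, 4, 6, 7, 8, 9, 10, 11, 14, 15, 16, 17, 18, 20}
|A + A| = 23

|A + A| = 23


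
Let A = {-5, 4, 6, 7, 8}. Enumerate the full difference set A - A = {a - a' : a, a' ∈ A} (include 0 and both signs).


A - A = {a - a' : a, a' ∈ A}.
Compute a - a' for each ordered pair (a, a'):
a = -5: -5--5=0, -5-4=-9, -5-6=-11, -5-7=-12, -5-8=-13
a = 4: 4--5=9, 4-4=0, 4-6=-2, 4-7=-3, 4-8=-4
a = 6: 6--5=11, 6-4=2, 6-6=0, 6-7=-1, 6-8=-2
a = 7: 7--5=12, 7-4=3, 7-6=1, 7-7=0, 7-8=-1
a = 8: 8--5=13, 8-4=4, 8-6=2, 8-7=1, 8-8=0
Collecting distinct values (and noting 0 appears from a-a):
A - A = {-13, -12, -11, -9, -4, -3, -2, -1, 0, 1, 2, 3, 4, 9, 11, 12, 13}
|A - A| = 17

A - A = {-13, -12, -11, -9, -4, -3, -2, -1, 0, 1, 2, 3, 4, 9, 11, 12, 13}


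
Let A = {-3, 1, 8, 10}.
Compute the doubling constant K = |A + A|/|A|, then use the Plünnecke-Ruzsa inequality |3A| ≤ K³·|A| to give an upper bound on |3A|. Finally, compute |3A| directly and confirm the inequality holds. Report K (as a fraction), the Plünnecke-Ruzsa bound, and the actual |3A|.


|A| = 4.
Step 1: Compute A + A by enumerating all 16 pairs.
A + A = {-6, -2, 2, 5, 7, 9, 11, 16, 18, 20}, so |A + A| = 10.
Step 2: Doubling constant K = |A + A|/|A| = 10/4 = 10/4 ≈ 2.5000.
Step 3: Plünnecke-Ruzsa gives |3A| ≤ K³·|A| = (2.5000)³ · 4 ≈ 62.5000.
Step 4: Compute 3A = A + A + A directly by enumerating all triples (a,b,c) ∈ A³; |3A| = 19.
Step 5: Check 19 ≤ 62.5000? Yes ✓.

K = 10/4, Plünnecke-Ruzsa bound K³|A| ≈ 62.5000, |3A| = 19, inequality holds.


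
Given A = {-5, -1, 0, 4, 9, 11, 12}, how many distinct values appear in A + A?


A + A = {a + a' : a, a' ∈ A}; |A| = 7.
General bounds: 2|A| - 1 ≤ |A + A| ≤ |A|(|A|+1)/2, i.e. 13 ≤ |A + A| ≤ 28.
Lower bound 2|A|-1 is attained iff A is an arithmetic progression.
Enumerate sums a + a' for a ≤ a' (symmetric, so this suffices):
a = -5: -5+-5=-10, -5+-1=-6, -5+0=-5, -5+4=-1, -5+9=4, -5+11=6, -5+12=7
a = -1: -1+-1=-2, -1+0=-1, -1+4=3, -1+9=8, -1+11=10, -1+12=11
a = 0: 0+0=0, 0+4=4, 0+9=9, 0+11=11, 0+12=12
a = 4: 4+4=8, 4+9=13, 4+11=15, 4+12=16
a = 9: 9+9=18, 9+11=20, 9+12=21
a = 11: 11+11=22, 11+12=23
a = 12: 12+12=24
Distinct sums: {-10, -6, -5, -2, -1, 0, 3, 4, 6, 7, 8, 9, 10, 11, 12, 13, 15, 16, 18, 20, 21, 22, 23, 24}
|A + A| = 24

|A + A| = 24


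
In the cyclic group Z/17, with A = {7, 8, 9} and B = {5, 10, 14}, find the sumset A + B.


Work in Z/17Z: reduce every sum a + b modulo 17.
Enumerate all 9 pairs:
a = 7: 7+5=12, 7+10=0, 7+14=4
a = 8: 8+5=13, 8+10=1, 8+14=5
a = 9: 9+5=14, 9+10=2, 9+14=6
Distinct residues collected: {0, 1, 2, 4, 5, 6, 12, 13, 14}
|A + B| = 9 (out of 17 total residues).

A + B = {0, 1, 2, 4, 5, 6, 12, 13, 14}


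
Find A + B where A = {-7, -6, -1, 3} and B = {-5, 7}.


A + B = {a + b : a ∈ A, b ∈ B}.
Enumerate all |A|·|B| = 4·2 = 8 pairs (a, b) and collect distinct sums.
a = -7: -7+-5=-12, -7+7=0
a = -6: -6+-5=-11, -6+7=1
a = -1: -1+-5=-6, -1+7=6
a = 3: 3+-5=-2, 3+7=10
Collecting distinct sums: A + B = {-12, -11, -6, -2, 0, 1, 6, 10}
|A + B| = 8

A + B = {-12, -11, -6, -2, 0, 1, 6, 10}


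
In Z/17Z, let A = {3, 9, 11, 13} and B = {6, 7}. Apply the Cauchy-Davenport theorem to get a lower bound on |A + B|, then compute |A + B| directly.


Cauchy-Davenport: |A + B| ≥ min(p, |A| + |B| - 1) for A, B nonempty in Z/pZ.
|A| = 4, |B| = 2, p = 17.
CD lower bound = min(17, 4 + 2 - 1) = min(17, 5) = 5.
Compute A + B mod 17 directly:
a = 3: 3+6=9, 3+7=10
a = 9: 9+6=15, 9+7=16
a = 11: 11+6=0, 11+7=1
a = 13: 13+6=2, 13+7=3
A + B = {0, 1, 2, 3, 9, 10, 15, 16}, so |A + B| = 8.
Verify: 8 ≥ 5? Yes ✓.

CD lower bound = 5, actual |A + B| = 8.


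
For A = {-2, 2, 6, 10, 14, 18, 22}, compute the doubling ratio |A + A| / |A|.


|A| = 7.
Compute A + A by enumerating all 49 pairs.
A + A = {-4, 0, 4, 8, 12, 16, 20, 24, 28, 32, 36, 40, 44}, so |A + A| = 13.
K = |A + A| / |A| = 13/7 (already in lowest terms) ≈ 1.8571.
Reference: AP of size 7 gives K = 13/7 ≈ 1.8571; a fully generic set of size 7 gives K ≈ 4.0000.

|A| = 7, |A + A| = 13, K = 13/7.


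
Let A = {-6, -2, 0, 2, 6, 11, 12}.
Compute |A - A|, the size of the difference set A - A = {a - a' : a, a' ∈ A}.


A - A = {a - a' : a, a' ∈ A}; |A| = 7.
Bounds: 2|A|-1 ≤ |A - A| ≤ |A|² - |A| + 1, i.e. 13 ≤ |A - A| ≤ 43.
Note: 0 ∈ A - A always (from a - a). The set is symmetric: if d ∈ A - A then -d ∈ A - A.
Enumerate nonzero differences d = a - a' with a > a' (then include -d):
Positive differences: {1, 2, 4, 5, 6, 8, 9, 10, 11, 12, 13, 14, 17, 18}
Full difference set: {0} ∪ (positive diffs) ∪ (negative diffs).
|A - A| = 1 + 2·14 = 29 (matches direct enumeration: 29).

|A - A| = 29


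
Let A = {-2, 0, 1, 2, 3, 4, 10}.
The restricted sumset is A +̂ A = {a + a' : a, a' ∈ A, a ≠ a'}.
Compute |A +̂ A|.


Restricted sumset: A +̂ A = {a + a' : a ∈ A, a' ∈ A, a ≠ a'}.
Equivalently, take A + A and drop any sum 2a that is achievable ONLY as a + a for a ∈ A (i.e. sums representable only with equal summands).
Enumerate pairs (a, a') with a < a' (symmetric, so each unordered pair gives one sum; this covers all a ≠ a'):
  -2 + 0 = -2
  -2 + 1 = -1
  -2 + 2 = 0
  -2 + 3 = 1
  -2 + 4 = 2
  -2 + 10 = 8
  0 + 1 = 1
  0 + 2 = 2
  0 + 3 = 3
  0 + 4 = 4
  0 + 10 = 10
  1 + 2 = 3
  1 + 3 = 4
  1 + 4 = 5
  1 + 10 = 11
  2 + 3 = 5
  2 + 4 = 6
  2 + 10 = 12
  3 + 4 = 7
  3 + 10 = 13
  4 + 10 = 14
Collected distinct sums: {-2, -1, 0, 1, 2, 3, 4, 5, 6, 7, 8, 10, 11, 12, 13, 14}
|A +̂ A| = 16
(Reference bound: |A +̂ A| ≥ 2|A| - 3 for |A| ≥ 2, with |A| = 7 giving ≥ 11.)

|A +̂ A| = 16


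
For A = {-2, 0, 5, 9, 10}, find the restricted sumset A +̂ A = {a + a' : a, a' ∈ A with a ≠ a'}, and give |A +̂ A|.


Restricted sumset: A +̂ A = {a + a' : a ∈ A, a' ∈ A, a ≠ a'}.
Equivalently, take A + A and drop any sum 2a that is achievable ONLY as a + a for a ∈ A (i.e. sums representable only with equal summands).
Enumerate pairs (a, a') with a < a' (symmetric, so each unordered pair gives one sum; this covers all a ≠ a'):
  -2 + 0 = -2
  -2 + 5 = 3
  -2 + 9 = 7
  -2 + 10 = 8
  0 + 5 = 5
  0 + 9 = 9
  0 + 10 = 10
  5 + 9 = 14
  5 + 10 = 15
  9 + 10 = 19
Collected distinct sums: {-2, 3, 5, 7, 8, 9, 10, 14, 15, 19}
|A +̂ A| = 10
(Reference bound: |A +̂ A| ≥ 2|A| - 3 for |A| ≥ 2, with |A| = 5 giving ≥ 7.)

|A +̂ A| = 10


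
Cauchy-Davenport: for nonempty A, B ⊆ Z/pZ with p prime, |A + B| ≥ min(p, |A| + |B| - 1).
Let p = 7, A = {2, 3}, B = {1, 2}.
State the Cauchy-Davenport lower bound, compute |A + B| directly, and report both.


Cauchy-Davenport: |A + B| ≥ min(p, |A| + |B| - 1) for A, B nonempty in Z/pZ.
|A| = 2, |B| = 2, p = 7.
CD lower bound = min(7, 2 + 2 - 1) = min(7, 3) = 3.
Compute A + B mod 7 directly:
a = 2: 2+1=3, 2+2=4
a = 3: 3+1=4, 3+2=5
A + B = {3, 4, 5}, so |A + B| = 3.
Verify: 3 ≥ 3? Yes ✓.

CD lower bound = 3, actual |A + B| = 3.


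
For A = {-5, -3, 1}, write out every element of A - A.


A - A = {a - a' : a, a' ∈ A}.
Compute a - a' for each ordered pair (a, a'):
a = -5: -5--5=0, -5--3=-2, -5-1=-6
a = -3: -3--5=2, -3--3=0, -3-1=-4
a = 1: 1--5=6, 1--3=4, 1-1=0
Collecting distinct values (and noting 0 appears from a-a):
A - A = {-6, -4, -2, 0, 2, 4, 6}
|A - A| = 7

A - A = {-6, -4, -2, 0, 2, 4, 6}


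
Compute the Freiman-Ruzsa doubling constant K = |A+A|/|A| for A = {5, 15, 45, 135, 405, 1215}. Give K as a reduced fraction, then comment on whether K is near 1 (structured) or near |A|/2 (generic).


|A| = 6.
Compute A + A by enumerating all 36 pairs.
A + A = {10, 20, 30, 50, 60, 90, 140, 150, 180, 270, 410, 420, 450, 540, 810, 1220, 1230, 1260, 1350, 1620, 2430}, so |A + A| = 21.
K = |A + A| / |A| = 21/6 = 7/2 ≈ 3.5000.
Reference: AP of size 6 gives K = 11/6 ≈ 1.8333; a fully generic set of size 6 gives K ≈ 3.5000.

|A| = 6, |A + A| = 21, K = 21/6 = 7/2.


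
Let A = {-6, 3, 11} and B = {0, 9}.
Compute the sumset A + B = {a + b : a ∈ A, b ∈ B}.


A + B = {a + b : a ∈ A, b ∈ B}.
Enumerate all |A|·|B| = 3·2 = 6 pairs (a, b) and collect distinct sums.
a = -6: -6+0=-6, -6+9=3
a = 3: 3+0=3, 3+9=12
a = 11: 11+0=11, 11+9=20
Collecting distinct sums: A + B = {-6, 3, 11, 12, 20}
|A + B| = 5

A + B = {-6, 3, 11, 12, 20}


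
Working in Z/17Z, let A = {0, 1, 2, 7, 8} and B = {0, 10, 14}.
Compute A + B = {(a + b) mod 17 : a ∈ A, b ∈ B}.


Work in Z/17Z: reduce every sum a + b modulo 17.
Enumerate all 15 pairs:
a = 0: 0+0=0, 0+10=10, 0+14=14
a = 1: 1+0=1, 1+10=11, 1+14=15
a = 2: 2+0=2, 2+10=12, 2+14=16
a = 7: 7+0=7, 7+10=0, 7+14=4
a = 8: 8+0=8, 8+10=1, 8+14=5
Distinct residues collected: {0, 1, 2, 4, 5, 7, 8, 10, 11, 12, 14, 15, 16}
|A + B| = 13 (out of 17 total residues).

A + B = {0, 1, 2, 4, 5, 7, 8, 10, 11, 12, 14, 15, 16}


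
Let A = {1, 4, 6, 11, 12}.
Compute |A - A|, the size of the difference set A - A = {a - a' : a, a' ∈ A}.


A - A = {a - a' : a, a' ∈ A}; |A| = 5.
Bounds: 2|A|-1 ≤ |A - A| ≤ |A|² - |A| + 1, i.e. 9 ≤ |A - A| ≤ 21.
Note: 0 ∈ A - A always (from a - a). The set is symmetric: if d ∈ A - A then -d ∈ A - A.
Enumerate nonzero differences d = a - a' with a > a' (then include -d):
Positive differences: {1, 2, 3, 5, 6, 7, 8, 10, 11}
Full difference set: {0} ∪ (positive diffs) ∪ (negative diffs).
|A - A| = 1 + 2·9 = 19 (matches direct enumeration: 19).

|A - A| = 19


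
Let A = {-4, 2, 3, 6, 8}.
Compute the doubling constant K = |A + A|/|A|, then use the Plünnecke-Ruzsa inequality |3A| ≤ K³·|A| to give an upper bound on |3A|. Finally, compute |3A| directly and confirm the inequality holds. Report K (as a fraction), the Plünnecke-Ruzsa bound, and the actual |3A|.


|A| = 5.
Step 1: Compute A + A by enumerating all 25 pairs.
A + A = {-8, -2, -1, 2, 4, 5, 6, 8, 9, 10, 11, 12, 14, 16}, so |A + A| = 14.
Step 2: Doubling constant K = |A + A|/|A| = 14/5 = 14/5 ≈ 2.8000.
Step 3: Plünnecke-Ruzsa gives |3A| ≤ K³·|A| = (2.8000)³ · 5 ≈ 109.7600.
Step 4: Compute 3A = A + A + A directly by enumerating all triples (a,b,c) ∈ A³; |3A| = 26.
Step 5: Check 26 ≤ 109.7600? Yes ✓.

K = 14/5, Plünnecke-Ruzsa bound K³|A| ≈ 109.7600, |3A| = 26, inequality holds.


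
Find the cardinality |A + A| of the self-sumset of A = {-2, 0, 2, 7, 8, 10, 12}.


A + A = {a + a' : a, a' ∈ A}; |A| = 7.
General bounds: 2|A| - 1 ≤ |A + A| ≤ |A|(|A|+1)/2, i.e. 13 ≤ |A + A| ≤ 28.
Lower bound 2|A|-1 is attained iff A is an arithmetic progression.
Enumerate sums a + a' for a ≤ a' (symmetric, so this suffices):
a = -2: -2+-2=-4, -2+0=-2, -2+2=0, -2+7=5, -2+8=6, -2+10=8, -2+12=10
a = 0: 0+0=0, 0+2=2, 0+7=7, 0+8=8, 0+10=10, 0+12=12
a = 2: 2+2=4, 2+7=9, 2+8=10, 2+10=12, 2+12=14
a = 7: 7+7=14, 7+8=15, 7+10=17, 7+12=19
a = 8: 8+8=16, 8+10=18, 8+12=20
a = 10: 10+10=20, 10+12=22
a = 12: 12+12=24
Distinct sums: {-4, -2, 0, 2, 4, 5, 6, 7, 8, 9, 10, 12, 14, 15, 16, 17, 18, 19, 20, 22, 24}
|A + A| = 21

|A + A| = 21


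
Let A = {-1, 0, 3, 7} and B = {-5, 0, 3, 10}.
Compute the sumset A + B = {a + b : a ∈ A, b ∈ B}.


A + B = {a + b : a ∈ A, b ∈ B}.
Enumerate all |A|·|B| = 4·4 = 16 pairs (a, b) and collect distinct sums.
a = -1: -1+-5=-6, -1+0=-1, -1+3=2, -1+10=9
a = 0: 0+-5=-5, 0+0=0, 0+3=3, 0+10=10
a = 3: 3+-5=-2, 3+0=3, 3+3=6, 3+10=13
a = 7: 7+-5=2, 7+0=7, 7+3=10, 7+10=17
Collecting distinct sums: A + B = {-6, -5, -2, -1, 0, 2, 3, 6, 7, 9, 10, 13, 17}
|A + B| = 13

A + B = {-6, -5, -2, -1, 0, 2, 3, 6, 7, 9, 10, 13, 17}


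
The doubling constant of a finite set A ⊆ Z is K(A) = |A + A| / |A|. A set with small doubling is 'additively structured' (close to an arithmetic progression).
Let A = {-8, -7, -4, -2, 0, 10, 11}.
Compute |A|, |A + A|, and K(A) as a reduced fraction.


|A| = 7.
Compute A + A by enumerating all 49 pairs.
A + A = {-16, -15, -14, -12, -11, -10, -9, -8, -7, -6, -4, -2, 0, 2, 3, 4, 6, 7, 8, 9, 10, 11, 20, 21, 22}, so |A + A| = 25.
K = |A + A| / |A| = 25/7 (already in lowest terms) ≈ 3.5714.
Reference: AP of size 7 gives K = 13/7 ≈ 1.8571; a fully generic set of size 7 gives K ≈ 4.0000.

|A| = 7, |A + A| = 25, K = 25/7.


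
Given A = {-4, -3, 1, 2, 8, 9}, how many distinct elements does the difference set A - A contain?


A - A = {a - a' : a, a' ∈ A}; |A| = 6.
Bounds: 2|A|-1 ≤ |A - A| ≤ |A|² - |A| + 1, i.e. 11 ≤ |A - A| ≤ 31.
Note: 0 ∈ A - A always (from a - a). The set is symmetric: if d ∈ A - A then -d ∈ A - A.
Enumerate nonzero differences d = a - a' with a > a' (then include -d):
Positive differences: {1, 4, 5, 6, 7, 8, 11, 12, 13}
Full difference set: {0} ∪ (positive diffs) ∪ (negative diffs).
|A - A| = 1 + 2·9 = 19 (matches direct enumeration: 19).

|A - A| = 19


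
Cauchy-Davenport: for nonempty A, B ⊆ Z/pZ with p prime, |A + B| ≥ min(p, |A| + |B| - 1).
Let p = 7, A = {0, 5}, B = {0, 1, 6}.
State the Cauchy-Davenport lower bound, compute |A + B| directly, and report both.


Cauchy-Davenport: |A + B| ≥ min(p, |A| + |B| - 1) for A, B nonempty in Z/pZ.
|A| = 2, |B| = 3, p = 7.
CD lower bound = min(7, 2 + 3 - 1) = min(7, 4) = 4.
Compute A + B mod 7 directly:
a = 0: 0+0=0, 0+1=1, 0+6=6
a = 5: 5+0=5, 5+1=6, 5+6=4
A + B = {0, 1, 4, 5, 6}, so |A + B| = 5.
Verify: 5 ≥ 4? Yes ✓.

CD lower bound = 4, actual |A + B| = 5.


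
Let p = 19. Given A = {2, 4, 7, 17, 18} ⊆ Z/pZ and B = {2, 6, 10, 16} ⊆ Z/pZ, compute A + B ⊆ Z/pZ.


Work in Z/19Z: reduce every sum a + b modulo 19.
Enumerate all 20 pairs:
a = 2: 2+2=4, 2+6=8, 2+10=12, 2+16=18
a = 4: 4+2=6, 4+6=10, 4+10=14, 4+16=1
a = 7: 7+2=9, 7+6=13, 7+10=17, 7+16=4
a = 17: 17+2=0, 17+6=4, 17+10=8, 17+16=14
a = 18: 18+2=1, 18+6=5, 18+10=9, 18+16=15
Distinct residues collected: {0, 1, 4, 5, 6, 8, 9, 10, 12, 13, 14, 15, 17, 18}
|A + B| = 14 (out of 19 total residues).

A + B = {0, 1, 4, 5, 6, 8, 9, 10, 12, 13, 14, 15, 17, 18}


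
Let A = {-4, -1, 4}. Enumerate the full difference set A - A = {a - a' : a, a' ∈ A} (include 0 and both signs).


A - A = {a - a' : a, a' ∈ A}.
Compute a - a' for each ordered pair (a, a'):
a = -4: -4--4=0, -4--1=-3, -4-4=-8
a = -1: -1--4=3, -1--1=0, -1-4=-5
a = 4: 4--4=8, 4--1=5, 4-4=0
Collecting distinct values (and noting 0 appears from a-a):
A - A = {-8, -5, -3, 0, 3, 5, 8}
|A - A| = 7

A - A = {-8, -5, -3, 0, 3, 5, 8}


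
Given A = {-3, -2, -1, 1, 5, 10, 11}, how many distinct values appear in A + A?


A + A = {a + a' : a, a' ∈ A}; |A| = 7.
General bounds: 2|A| - 1 ≤ |A + A| ≤ |A|(|A|+1)/2, i.e. 13 ≤ |A + A| ≤ 28.
Lower bound 2|A|-1 is attained iff A is an arithmetic progression.
Enumerate sums a + a' for a ≤ a' (symmetric, so this suffices):
a = -3: -3+-3=-6, -3+-2=-5, -3+-1=-4, -3+1=-2, -3+5=2, -3+10=7, -3+11=8
a = -2: -2+-2=-4, -2+-1=-3, -2+1=-1, -2+5=3, -2+10=8, -2+11=9
a = -1: -1+-1=-2, -1+1=0, -1+5=4, -1+10=9, -1+11=10
a = 1: 1+1=2, 1+5=6, 1+10=11, 1+11=12
a = 5: 5+5=10, 5+10=15, 5+11=16
a = 10: 10+10=20, 10+11=21
a = 11: 11+11=22
Distinct sums: {-6, -5, -4, -3, -2, -1, 0, 2, 3, 4, 6, 7, 8, 9, 10, 11, 12, 15, 16, 20, 21, 22}
|A + A| = 22

|A + A| = 22


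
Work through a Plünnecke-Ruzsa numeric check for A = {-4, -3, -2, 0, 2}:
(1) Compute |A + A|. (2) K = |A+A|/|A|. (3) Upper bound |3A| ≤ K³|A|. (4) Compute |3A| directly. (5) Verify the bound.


|A| = 5.
Step 1: Compute A + A by enumerating all 25 pairs.
A + A = {-8, -7, -6, -5, -4, -3, -2, -1, 0, 2, 4}, so |A + A| = 11.
Step 2: Doubling constant K = |A + A|/|A| = 11/5 = 11/5 ≈ 2.2000.
Step 3: Plünnecke-Ruzsa gives |3A| ≤ K³·|A| = (2.2000)³ · 5 ≈ 53.2400.
Step 4: Compute 3A = A + A + A directly by enumerating all triples (a,b,c) ∈ A³; |3A| = 17.
Step 5: Check 17 ≤ 53.2400? Yes ✓.

K = 11/5, Plünnecke-Ruzsa bound K³|A| ≈ 53.2400, |3A| = 17, inequality holds.


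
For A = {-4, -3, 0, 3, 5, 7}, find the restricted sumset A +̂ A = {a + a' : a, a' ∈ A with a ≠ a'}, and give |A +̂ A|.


Restricted sumset: A +̂ A = {a + a' : a ∈ A, a' ∈ A, a ≠ a'}.
Equivalently, take A + A and drop any sum 2a that is achievable ONLY as a + a for a ∈ A (i.e. sums representable only with equal summands).
Enumerate pairs (a, a') with a < a' (symmetric, so each unordered pair gives one sum; this covers all a ≠ a'):
  -4 + -3 = -7
  -4 + 0 = -4
  -4 + 3 = -1
  -4 + 5 = 1
  -4 + 7 = 3
  -3 + 0 = -3
  -3 + 3 = 0
  -3 + 5 = 2
  -3 + 7 = 4
  0 + 3 = 3
  0 + 5 = 5
  0 + 7 = 7
  3 + 5 = 8
  3 + 7 = 10
  5 + 7 = 12
Collected distinct sums: {-7, -4, -3, -1, 0, 1, 2, 3, 4, 5, 7, 8, 10, 12}
|A +̂ A| = 14
(Reference bound: |A +̂ A| ≥ 2|A| - 3 for |A| ≥ 2, with |A| = 6 giving ≥ 9.)

|A +̂ A| = 14


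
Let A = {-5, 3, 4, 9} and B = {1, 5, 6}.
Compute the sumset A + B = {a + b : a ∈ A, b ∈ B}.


A + B = {a + b : a ∈ A, b ∈ B}.
Enumerate all |A|·|B| = 4·3 = 12 pairs (a, b) and collect distinct sums.
a = -5: -5+1=-4, -5+5=0, -5+6=1
a = 3: 3+1=4, 3+5=8, 3+6=9
a = 4: 4+1=5, 4+5=9, 4+6=10
a = 9: 9+1=10, 9+5=14, 9+6=15
Collecting distinct sums: A + B = {-4, 0, 1, 4, 5, 8, 9, 10, 14, 15}
|A + B| = 10

A + B = {-4, 0, 1, 4, 5, 8, 9, 10, 14, 15}


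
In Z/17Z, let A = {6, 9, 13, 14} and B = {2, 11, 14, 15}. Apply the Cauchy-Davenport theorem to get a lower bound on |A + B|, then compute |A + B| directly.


Cauchy-Davenport: |A + B| ≥ min(p, |A| + |B| - 1) for A, B nonempty in Z/pZ.
|A| = 4, |B| = 4, p = 17.
CD lower bound = min(17, 4 + 4 - 1) = min(17, 7) = 7.
Compute A + B mod 17 directly:
a = 6: 6+2=8, 6+11=0, 6+14=3, 6+15=4
a = 9: 9+2=11, 9+11=3, 9+14=6, 9+15=7
a = 13: 13+2=15, 13+11=7, 13+14=10, 13+15=11
a = 14: 14+2=16, 14+11=8, 14+14=11, 14+15=12
A + B = {0, 3, 4, 6, 7, 8, 10, 11, 12, 15, 16}, so |A + B| = 11.
Verify: 11 ≥ 7? Yes ✓.

CD lower bound = 7, actual |A + B| = 11.


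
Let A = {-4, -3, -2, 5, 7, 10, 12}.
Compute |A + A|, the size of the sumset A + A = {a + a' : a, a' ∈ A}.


A + A = {a + a' : a, a' ∈ A}; |A| = 7.
General bounds: 2|A| - 1 ≤ |A + A| ≤ |A|(|A|+1)/2, i.e. 13 ≤ |A + A| ≤ 28.
Lower bound 2|A|-1 is attained iff A is an arithmetic progression.
Enumerate sums a + a' for a ≤ a' (symmetric, so this suffices):
a = -4: -4+-4=-8, -4+-3=-7, -4+-2=-6, -4+5=1, -4+7=3, -4+10=6, -4+12=8
a = -3: -3+-3=-6, -3+-2=-5, -3+5=2, -3+7=4, -3+10=7, -3+12=9
a = -2: -2+-2=-4, -2+5=3, -2+7=5, -2+10=8, -2+12=10
a = 5: 5+5=10, 5+7=12, 5+10=15, 5+12=17
a = 7: 7+7=14, 7+10=17, 7+12=19
a = 10: 10+10=20, 10+12=22
a = 12: 12+12=24
Distinct sums: {-8, -7, -6, -5, -4, 1, 2, 3, 4, 5, 6, 7, 8, 9, 10, 12, 14, 15, 17, 19, 20, 22, 24}
|A + A| = 23

|A + A| = 23


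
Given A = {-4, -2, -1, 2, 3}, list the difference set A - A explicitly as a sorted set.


A - A = {a - a' : a, a' ∈ A}.
Compute a - a' for each ordered pair (a, a'):
a = -4: -4--4=0, -4--2=-2, -4--1=-3, -4-2=-6, -4-3=-7
a = -2: -2--4=2, -2--2=0, -2--1=-1, -2-2=-4, -2-3=-5
a = -1: -1--4=3, -1--2=1, -1--1=0, -1-2=-3, -1-3=-4
a = 2: 2--4=6, 2--2=4, 2--1=3, 2-2=0, 2-3=-1
a = 3: 3--4=7, 3--2=5, 3--1=4, 3-2=1, 3-3=0
Collecting distinct values (and noting 0 appears from a-a):
A - A = {-7, -6, -5, -4, -3, -2, -1, 0, 1, 2, 3, 4, 5, 6, 7}
|A - A| = 15

A - A = {-7, -6, -5, -4, -3, -2, -1, 0, 1, 2, 3, 4, 5, 6, 7}


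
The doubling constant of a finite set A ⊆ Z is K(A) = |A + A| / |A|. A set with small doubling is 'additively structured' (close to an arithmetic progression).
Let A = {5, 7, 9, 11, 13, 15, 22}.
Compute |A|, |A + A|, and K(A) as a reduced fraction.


|A| = 7.
Compute A + A by enumerating all 49 pairs.
A + A = {10, 12, 14, 16, 18, 20, 22, 24, 26, 27, 28, 29, 30, 31, 33, 35, 37, 44}, so |A + A| = 18.
K = |A + A| / |A| = 18/7 (already in lowest terms) ≈ 2.5714.
Reference: AP of size 7 gives K = 13/7 ≈ 1.8571; a fully generic set of size 7 gives K ≈ 4.0000.

|A| = 7, |A + A| = 18, K = 18/7.


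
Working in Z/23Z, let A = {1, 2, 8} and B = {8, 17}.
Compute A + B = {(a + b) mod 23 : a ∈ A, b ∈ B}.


Work in Z/23Z: reduce every sum a + b modulo 23.
Enumerate all 6 pairs:
a = 1: 1+8=9, 1+17=18
a = 2: 2+8=10, 2+17=19
a = 8: 8+8=16, 8+17=2
Distinct residues collected: {2, 9, 10, 16, 18, 19}
|A + B| = 6 (out of 23 total residues).

A + B = {2, 9, 10, 16, 18, 19}


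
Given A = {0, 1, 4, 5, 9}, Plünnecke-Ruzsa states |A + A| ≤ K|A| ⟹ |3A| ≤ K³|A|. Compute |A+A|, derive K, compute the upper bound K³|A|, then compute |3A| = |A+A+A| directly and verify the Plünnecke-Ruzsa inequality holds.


|A| = 5.
Step 1: Compute A + A by enumerating all 25 pairs.
A + A = {0, 1, 2, 4, 5, 6, 8, 9, 10, 13, 14, 18}, so |A + A| = 12.
Step 2: Doubling constant K = |A + A|/|A| = 12/5 = 12/5 ≈ 2.4000.
Step 3: Plünnecke-Ruzsa gives |3A| ≤ K³·|A| = (2.4000)³ · 5 ≈ 69.1200.
Step 4: Compute 3A = A + A + A directly by enumerating all triples (a,b,c) ∈ A³; |3A| = 22.
Step 5: Check 22 ≤ 69.1200? Yes ✓.

K = 12/5, Plünnecke-Ruzsa bound K³|A| ≈ 69.1200, |3A| = 22, inequality holds.


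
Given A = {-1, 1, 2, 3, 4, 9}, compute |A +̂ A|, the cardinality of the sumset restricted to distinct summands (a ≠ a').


Restricted sumset: A +̂ A = {a + a' : a ∈ A, a' ∈ A, a ≠ a'}.
Equivalently, take A + A and drop any sum 2a that is achievable ONLY as a + a for a ∈ A (i.e. sums representable only with equal summands).
Enumerate pairs (a, a') with a < a' (symmetric, so each unordered pair gives one sum; this covers all a ≠ a'):
  -1 + 1 = 0
  -1 + 2 = 1
  -1 + 3 = 2
  -1 + 4 = 3
  -1 + 9 = 8
  1 + 2 = 3
  1 + 3 = 4
  1 + 4 = 5
  1 + 9 = 10
  2 + 3 = 5
  2 + 4 = 6
  2 + 9 = 11
  3 + 4 = 7
  3 + 9 = 12
  4 + 9 = 13
Collected distinct sums: {0, 1, 2, 3, 4, 5, 6, 7, 8, 10, 11, 12, 13}
|A +̂ A| = 13
(Reference bound: |A +̂ A| ≥ 2|A| - 3 for |A| ≥ 2, with |A| = 6 giving ≥ 9.)

|A +̂ A| = 13


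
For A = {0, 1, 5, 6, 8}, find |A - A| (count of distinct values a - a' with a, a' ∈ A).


A - A = {a - a' : a, a' ∈ A}; |A| = 5.
Bounds: 2|A|-1 ≤ |A - A| ≤ |A|² - |A| + 1, i.e. 9 ≤ |A - A| ≤ 21.
Note: 0 ∈ A - A always (from a - a). The set is symmetric: if d ∈ A - A then -d ∈ A - A.
Enumerate nonzero differences d = a - a' with a > a' (then include -d):
Positive differences: {1, 2, 3, 4, 5, 6, 7, 8}
Full difference set: {0} ∪ (positive diffs) ∪ (negative diffs).
|A - A| = 1 + 2·8 = 17 (matches direct enumeration: 17).

|A - A| = 17


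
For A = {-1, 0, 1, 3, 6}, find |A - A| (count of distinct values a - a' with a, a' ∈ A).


A - A = {a - a' : a, a' ∈ A}; |A| = 5.
Bounds: 2|A|-1 ≤ |A - A| ≤ |A|² - |A| + 1, i.e. 9 ≤ |A - A| ≤ 21.
Note: 0 ∈ A - A always (from a - a). The set is symmetric: if d ∈ A - A then -d ∈ A - A.
Enumerate nonzero differences d = a - a' with a > a' (then include -d):
Positive differences: {1, 2, 3, 4, 5, 6, 7}
Full difference set: {0} ∪ (positive diffs) ∪ (negative diffs).
|A - A| = 1 + 2·7 = 15 (matches direct enumeration: 15).

|A - A| = 15


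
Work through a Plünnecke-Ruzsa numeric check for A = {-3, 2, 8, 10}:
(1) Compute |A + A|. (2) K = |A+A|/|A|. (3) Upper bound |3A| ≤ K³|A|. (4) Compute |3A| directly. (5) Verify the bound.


|A| = 4.
Step 1: Compute A + A by enumerating all 16 pairs.
A + A = {-6, -1, 4, 5, 7, 10, 12, 16, 18, 20}, so |A + A| = 10.
Step 2: Doubling constant K = |A + A|/|A| = 10/4 = 10/4 ≈ 2.5000.
Step 3: Plünnecke-Ruzsa gives |3A| ≤ K³·|A| = (2.5000)³ · 4 ≈ 62.5000.
Step 4: Compute 3A = A + A + A directly by enumerating all triples (a,b,c) ∈ A³; |3A| = 20.
Step 5: Check 20 ≤ 62.5000? Yes ✓.

K = 10/4, Plünnecke-Ruzsa bound K³|A| ≈ 62.5000, |3A| = 20, inequality holds.


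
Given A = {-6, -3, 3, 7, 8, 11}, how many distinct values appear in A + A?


A + A = {a + a' : a, a' ∈ A}; |A| = 6.
General bounds: 2|A| - 1 ≤ |A + A| ≤ |A|(|A|+1)/2, i.e. 11 ≤ |A + A| ≤ 21.
Lower bound 2|A|-1 is attained iff A is an arithmetic progression.
Enumerate sums a + a' for a ≤ a' (symmetric, so this suffices):
a = -6: -6+-6=-12, -6+-3=-9, -6+3=-3, -6+7=1, -6+8=2, -6+11=5
a = -3: -3+-3=-6, -3+3=0, -3+7=4, -3+8=5, -3+11=8
a = 3: 3+3=6, 3+7=10, 3+8=11, 3+11=14
a = 7: 7+7=14, 7+8=15, 7+11=18
a = 8: 8+8=16, 8+11=19
a = 11: 11+11=22
Distinct sums: {-12, -9, -6, -3, 0, 1, 2, 4, 5, 6, 8, 10, 11, 14, 15, 16, 18, 19, 22}
|A + A| = 19

|A + A| = 19


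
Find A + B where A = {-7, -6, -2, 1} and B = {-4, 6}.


A + B = {a + b : a ∈ A, b ∈ B}.
Enumerate all |A|·|B| = 4·2 = 8 pairs (a, b) and collect distinct sums.
a = -7: -7+-4=-11, -7+6=-1
a = -6: -6+-4=-10, -6+6=0
a = -2: -2+-4=-6, -2+6=4
a = 1: 1+-4=-3, 1+6=7
Collecting distinct sums: A + B = {-11, -10, -6, -3, -1, 0, 4, 7}
|A + B| = 8

A + B = {-11, -10, -6, -3, -1, 0, 4, 7}


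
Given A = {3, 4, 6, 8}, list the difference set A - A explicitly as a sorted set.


A - A = {a - a' : a, a' ∈ A}.
Compute a - a' for each ordered pair (a, a'):
a = 3: 3-3=0, 3-4=-1, 3-6=-3, 3-8=-5
a = 4: 4-3=1, 4-4=0, 4-6=-2, 4-8=-4
a = 6: 6-3=3, 6-4=2, 6-6=0, 6-8=-2
a = 8: 8-3=5, 8-4=4, 8-6=2, 8-8=0
Collecting distinct values (and noting 0 appears from a-a):
A - A = {-5, -4, -3, -2, -1, 0, 1, 2, 3, 4, 5}
|A - A| = 11

A - A = {-5, -4, -3, -2, -1, 0, 1, 2, 3, 4, 5}


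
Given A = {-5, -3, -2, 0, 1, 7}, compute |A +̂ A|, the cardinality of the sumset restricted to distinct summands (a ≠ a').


Restricted sumset: A +̂ A = {a + a' : a ∈ A, a' ∈ A, a ≠ a'}.
Equivalently, take A + A and drop any sum 2a that is achievable ONLY as a + a for a ∈ A (i.e. sums representable only with equal summands).
Enumerate pairs (a, a') with a < a' (symmetric, so each unordered pair gives one sum; this covers all a ≠ a'):
  -5 + -3 = -8
  -5 + -2 = -7
  -5 + 0 = -5
  -5 + 1 = -4
  -5 + 7 = 2
  -3 + -2 = -5
  -3 + 0 = -3
  -3 + 1 = -2
  -3 + 7 = 4
  -2 + 0 = -2
  -2 + 1 = -1
  -2 + 7 = 5
  0 + 1 = 1
  0 + 7 = 7
  1 + 7 = 8
Collected distinct sums: {-8, -7, -5, -4, -3, -2, -1, 1, 2, 4, 5, 7, 8}
|A +̂ A| = 13
(Reference bound: |A +̂ A| ≥ 2|A| - 3 for |A| ≥ 2, with |A| = 6 giving ≥ 9.)

|A +̂ A| = 13


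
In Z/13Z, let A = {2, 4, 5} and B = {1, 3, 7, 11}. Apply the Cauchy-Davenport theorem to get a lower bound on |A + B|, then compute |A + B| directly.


Cauchy-Davenport: |A + B| ≥ min(p, |A| + |B| - 1) for A, B nonempty in Z/pZ.
|A| = 3, |B| = 4, p = 13.
CD lower bound = min(13, 3 + 4 - 1) = min(13, 6) = 6.
Compute A + B mod 13 directly:
a = 2: 2+1=3, 2+3=5, 2+7=9, 2+11=0
a = 4: 4+1=5, 4+3=7, 4+7=11, 4+11=2
a = 5: 5+1=6, 5+3=8, 5+7=12, 5+11=3
A + B = {0, 2, 3, 5, 6, 7, 8, 9, 11, 12}, so |A + B| = 10.
Verify: 10 ≥ 6? Yes ✓.

CD lower bound = 6, actual |A + B| = 10.


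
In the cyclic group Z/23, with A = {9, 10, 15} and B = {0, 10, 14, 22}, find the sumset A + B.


Work in Z/23Z: reduce every sum a + b modulo 23.
Enumerate all 12 pairs:
a = 9: 9+0=9, 9+10=19, 9+14=0, 9+22=8
a = 10: 10+0=10, 10+10=20, 10+14=1, 10+22=9
a = 15: 15+0=15, 15+10=2, 15+14=6, 15+22=14
Distinct residues collected: {0, 1, 2, 6, 8, 9, 10, 14, 15, 19, 20}
|A + B| = 11 (out of 23 total residues).

A + B = {0, 1, 2, 6, 8, 9, 10, 14, 15, 19, 20}


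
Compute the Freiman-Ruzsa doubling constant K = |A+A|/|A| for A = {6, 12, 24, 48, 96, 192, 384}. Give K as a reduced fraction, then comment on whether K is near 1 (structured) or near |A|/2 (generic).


|A| = 7.
Compute A + A by enumerating all 49 pairs.
A + A = {12, 18, 24, 30, 36, 48, 54, 60, 72, 96, 102, 108, 120, 144, 192, 198, 204, 216, 240, 288, 384, 390, 396, 408, 432, 480, 576, 768}, so |A + A| = 28.
K = |A + A| / |A| = 28/7 = 4/1 ≈ 4.0000.
Reference: AP of size 7 gives K = 13/7 ≈ 1.8571; a fully generic set of size 7 gives K ≈ 4.0000.

|A| = 7, |A + A| = 28, K = 28/7 = 4/1.


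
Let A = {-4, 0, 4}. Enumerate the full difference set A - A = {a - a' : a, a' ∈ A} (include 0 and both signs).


A - A = {a - a' : a, a' ∈ A}.
Compute a - a' for each ordered pair (a, a'):
a = -4: -4--4=0, -4-0=-4, -4-4=-8
a = 0: 0--4=4, 0-0=0, 0-4=-4
a = 4: 4--4=8, 4-0=4, 4-4=0
Collecting distinct values (and noting 0 appears from a-a):
A - A = {-8, -4, 0, 4, 8}
|A - A| = 5

A - A = {-8, -4, 0, 4, 8}


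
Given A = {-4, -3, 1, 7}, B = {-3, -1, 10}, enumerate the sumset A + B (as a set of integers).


A + B = {a + b : a ∈ A, b ∈ B}.
Enumerate all |A|·|B| = 4·3 = 12 pairs (a, b) and collect distinct sums.
a = -4: -4+-3=-7, -4+-1=-5, -4+10=6
a = -3: -3+-3=-6, -3+-1=-4, -3+10=7
a = 1: 1+-3=-2, 1+-1=0, 1+10=11
a = 7: 7+-3=4, 7+-1=6, 7+10=17
Collecting distinct sums: A + B = {-7, -6, -5, -4, -2, 0, 4, 6, 7, 11, 17}
|A + B| = 11

A + B = {-7, -6, -5, -4, -2, 0, 4, 6, 7, 11, 17}


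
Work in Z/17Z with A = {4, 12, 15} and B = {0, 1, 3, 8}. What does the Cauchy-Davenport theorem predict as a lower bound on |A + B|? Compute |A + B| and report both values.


Cauchy-Davenport: |A + B| ≥ min(p, |A| + |B| - 1) for A, B nonempty in Z/pZ.
|A| = 3, |B| = 4, p = 17.
CD lower bound = min(17, 3 + 4 - 1) = min(17, 6) = 6.
Compute A + B mod 17 directly:
a = 4: 4+0=4, 4+1=5, 4+3=7, 4+8=12
a = 12: 12+0=12, 12+1=13, 12+3=15, 12+8=3
a = 15: 15+0=15, 15+1=16, 15+3=1, 15+8=6
A + B = {1, 3, 4, 5, 6, 7, 12, 13, 15, 16}, so |A + B| = 10.
Verify: 10 ≥ 6? Yes ✓.

CD lower bound = 6, actual |A + B| = 10.


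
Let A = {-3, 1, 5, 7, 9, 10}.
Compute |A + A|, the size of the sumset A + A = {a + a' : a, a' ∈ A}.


A + A = {a + a' : a, a' ∈ A}; |A| = 6.
General bounds: 2|A| - 1 ≤ |A + A| ≤ |A|(|A|+1)/2, i.e. 11 ≤ |A + A| ≤ 21.
Lower bound 2|A|-1 is attained iff A is an arithmetic progression.
Enumerate sums a + a' for a ≤ a' (symmetric, so this suffices):
a = -3: -3+-3=-6, -3+1=-2, -3+5=2, -3+7=4, -3+9=6, -3+10=7
a = 1: 1+1=2, 1+5=6, 1+7=8, 1+9=10, 1+10=11
a = 5: 5+5=10, 5+7=12, 5+9=14, 5+10=15
a = 7: 7+7=14, 7+9=16, 7+10=17
a = 9: 9+9=18, 9+10=19
a = 10: 10+10=20
Distinct sums: {-6, -2, 2, 4, 6, 7, 8, 10, 11, 12, 14, 15, 16, 17, 18, 19, 20}
|A + A| = 17

|A + A| = 17


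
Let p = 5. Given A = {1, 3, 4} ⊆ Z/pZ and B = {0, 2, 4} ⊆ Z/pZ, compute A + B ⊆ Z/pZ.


Work in Z/5Z: reduce every sum a + b modulo 5.
Enumerate all 9 pairs:
a = 1: 1+0=1, 1+2=3, 1+4=0
a = 3: 3+0=3, 3+2=0, 3+4=2
a = 4: 4+0=4, 4+2=1, 4+4=3
Distinct residues collected: {0, 1, 2, 3, 4}
|A + B| = 5 (out of 5 total residues).

A + B = {0, 1, 2, 3, 4}


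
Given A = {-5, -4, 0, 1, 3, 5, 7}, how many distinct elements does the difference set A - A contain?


A - A = {a - a' : a, a' ∈ A}; |A| = 7.
Bounds: 2|A|-1 ≤ |A - A| ≤ |A|² - |A| + 1, i.e. 13 ≤ |A - A| ≤ 43.
Note: 0 ∈ A - A always (from a - a). The set is symmetric: if d ∈ A - A then -d ∈ A - A.
Enumerate nonzero differences d = a - a' with a > a' (then include -d):
Positive differences: {1, 2, 3, 4, 5, 6, 7, 8, 9, 10, 11, 12}
Full difference set: {0} ∪ (positive diffs) ∪ (negative diffs).
|A - A| = 1 + 2·12 = 25 (matches direct enumeration: 25).

|A - A| = 25
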